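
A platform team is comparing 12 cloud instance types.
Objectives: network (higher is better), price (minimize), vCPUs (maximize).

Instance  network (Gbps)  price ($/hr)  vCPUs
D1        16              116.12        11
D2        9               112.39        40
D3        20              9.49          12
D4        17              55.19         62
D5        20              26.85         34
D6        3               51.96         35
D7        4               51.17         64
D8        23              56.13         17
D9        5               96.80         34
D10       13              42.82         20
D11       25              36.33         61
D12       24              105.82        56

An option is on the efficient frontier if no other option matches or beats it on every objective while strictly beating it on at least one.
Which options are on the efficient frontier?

D3, D4, D5, D7, D11

D1: dominated by D3 (network 20≥16, price 9.49≤116.12, vCPUs 12≥11).
D2: dominated by D4 (network 17≥9, price 55.19≤112.39, vCPUs 62≥40).
D3: not dominated (best price).
D4: not dominated.
D5: not dominated.
D6: dominated by D7 (network 4≥3, price 51.17≤51.96, vCPUs 64≥35).
D7: not dominated (best vCPUs).
D8: dominated by D11 (network 25≥23, price 36.33≤56.13, vCPUs 61≥17).
D9: dominated by D4 (network 17≥5, price 55.19≤96.80, vCPUs 62≥34).
D10: dominated by D5 (network 20≥13, price 26.85≤42.82, vCPUs 34≥20).
D11: not dominated (best network).
D12: dominated by D11 (network 25≥24, price 36.33≤105.82, vCPUs 61≥56).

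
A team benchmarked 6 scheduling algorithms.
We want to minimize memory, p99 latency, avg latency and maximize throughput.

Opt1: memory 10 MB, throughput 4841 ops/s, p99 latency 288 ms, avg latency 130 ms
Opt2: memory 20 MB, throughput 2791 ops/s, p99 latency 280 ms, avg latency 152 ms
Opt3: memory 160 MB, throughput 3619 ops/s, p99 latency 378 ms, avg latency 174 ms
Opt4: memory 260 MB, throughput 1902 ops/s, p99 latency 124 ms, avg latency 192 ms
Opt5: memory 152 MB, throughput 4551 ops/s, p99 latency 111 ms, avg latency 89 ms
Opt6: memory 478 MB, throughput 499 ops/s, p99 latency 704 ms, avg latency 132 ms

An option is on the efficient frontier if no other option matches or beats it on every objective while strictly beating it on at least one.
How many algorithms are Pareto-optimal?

3

Opt1: not dominated (best memory).
Opt2: not dominated.
Opt3: dominated by Opt1 (memory 10≤160, throughput 4841≥3619, p99 latency 288≤378, avg latency 130≤174).
Opt4: dominated by Opt5 (memory 152≤260, throughput 4551≥1902, p99 latency 111≤124, avg latency 89≤192).
Opt5: not dominated (best p99 latency).
Opt6: dominated by Opt1 (memory 10≤478, throughput 4841≥499, p99 latency 288≤704, avg latency 130≤132).
Pareto-optimal: Opt1, Opt2, Opt5 → 3.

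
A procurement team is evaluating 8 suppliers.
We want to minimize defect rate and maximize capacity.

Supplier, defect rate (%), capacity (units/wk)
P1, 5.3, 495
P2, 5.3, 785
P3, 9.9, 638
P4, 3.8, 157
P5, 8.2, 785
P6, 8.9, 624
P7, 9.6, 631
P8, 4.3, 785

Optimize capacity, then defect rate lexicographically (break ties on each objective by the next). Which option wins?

P8

First maximize capacity: best is 785, kept {P2, P5, P8}.
Then minimize defect rate: best is 4.3, kept {P8}.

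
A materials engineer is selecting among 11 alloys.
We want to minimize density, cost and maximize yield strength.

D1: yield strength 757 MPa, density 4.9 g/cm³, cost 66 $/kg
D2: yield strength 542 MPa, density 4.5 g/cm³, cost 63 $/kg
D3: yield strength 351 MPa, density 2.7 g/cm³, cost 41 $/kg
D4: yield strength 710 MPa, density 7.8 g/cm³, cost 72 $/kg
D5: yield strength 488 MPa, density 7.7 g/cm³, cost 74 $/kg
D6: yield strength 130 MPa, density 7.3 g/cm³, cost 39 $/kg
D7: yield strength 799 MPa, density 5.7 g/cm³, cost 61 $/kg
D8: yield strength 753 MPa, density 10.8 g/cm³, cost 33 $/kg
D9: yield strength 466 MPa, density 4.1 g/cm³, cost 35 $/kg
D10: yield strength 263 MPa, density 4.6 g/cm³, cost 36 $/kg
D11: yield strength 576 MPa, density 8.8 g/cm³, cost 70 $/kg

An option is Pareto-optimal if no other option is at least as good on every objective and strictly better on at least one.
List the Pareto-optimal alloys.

D1, D2, D3, D7, D8, D9

D1: not dominated.
D2: not dominated.
D3: not dominated (best density).
D4: dominated by D1 (yield strength 757≥710, density 4.9≤7.8, cost 66≤72).
D5: dominated by D1 (yield strength 757≥488, density 4.9≤7.7, cost 66≤74).
D6: dominated by D9 (yield strength 466≥130, density 4.1≤7.3, cost 35≤39).
D7: not dominated (best yield strength).
D8: not dominated (best cost).
D9: not dominated.
D10: dominated by D9 (yield strength 466≥263, density 4.1≤4.6, cost 35≤36).
D11: dominated by D1 (yield strength 757≥576, density 4.9≤8.8, cost 66≤70).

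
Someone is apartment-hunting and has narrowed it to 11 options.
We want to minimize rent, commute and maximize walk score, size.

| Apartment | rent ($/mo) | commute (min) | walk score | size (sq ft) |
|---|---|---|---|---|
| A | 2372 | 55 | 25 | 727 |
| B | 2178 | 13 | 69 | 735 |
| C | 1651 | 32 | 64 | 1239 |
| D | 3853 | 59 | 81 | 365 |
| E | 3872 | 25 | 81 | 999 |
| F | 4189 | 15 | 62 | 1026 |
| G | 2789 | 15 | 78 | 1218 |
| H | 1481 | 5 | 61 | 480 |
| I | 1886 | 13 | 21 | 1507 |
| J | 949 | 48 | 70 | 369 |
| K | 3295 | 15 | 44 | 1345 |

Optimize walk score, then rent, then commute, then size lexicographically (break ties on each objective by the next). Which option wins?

D

First maximize walk score: best is 81, kept {D, E}.
Then minimize rent: best is 3853, kept {D}.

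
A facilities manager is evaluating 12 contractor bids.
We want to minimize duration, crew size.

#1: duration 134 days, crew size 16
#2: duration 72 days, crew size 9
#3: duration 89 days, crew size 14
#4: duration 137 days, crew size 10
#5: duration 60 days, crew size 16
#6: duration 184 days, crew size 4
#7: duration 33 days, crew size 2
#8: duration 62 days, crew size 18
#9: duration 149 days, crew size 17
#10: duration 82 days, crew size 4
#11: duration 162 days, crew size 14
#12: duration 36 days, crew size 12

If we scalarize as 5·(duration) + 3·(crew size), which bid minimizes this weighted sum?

#7

#1: 5·134 + 3·16 = 718
#2: 5·72 + 3·9 = 387
#3: 5·89 + 3·14 = 487
#4: 5·137 + 3·10 = 715
#5: 5·60 + 3·16 = 348
#6: 5·184 + 3·4 = 932
#7: 5·33 + 3·2 = 171
#8: 5·62 + 3·18 = 364
#9: 5·149 + 3·17 = 796
#10: 5·82 + 3·4 = 422
#11: 5·162 + 3·14 = 852
#12: 5·36 + 3·12 = 216
Lowest: #7 at 171.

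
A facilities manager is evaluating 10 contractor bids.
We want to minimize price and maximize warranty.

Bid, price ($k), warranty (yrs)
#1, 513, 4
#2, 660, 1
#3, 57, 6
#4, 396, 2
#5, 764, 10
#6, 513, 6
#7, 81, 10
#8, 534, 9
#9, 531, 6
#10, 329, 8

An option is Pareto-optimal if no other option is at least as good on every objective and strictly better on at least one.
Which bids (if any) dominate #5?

#7

#7: price 81≤764, warranty 10≥10 — dominates #5.
Others (#1, #2, #3, #4, #6, #8, #9, #10) are each worse than #5 on at least one objective.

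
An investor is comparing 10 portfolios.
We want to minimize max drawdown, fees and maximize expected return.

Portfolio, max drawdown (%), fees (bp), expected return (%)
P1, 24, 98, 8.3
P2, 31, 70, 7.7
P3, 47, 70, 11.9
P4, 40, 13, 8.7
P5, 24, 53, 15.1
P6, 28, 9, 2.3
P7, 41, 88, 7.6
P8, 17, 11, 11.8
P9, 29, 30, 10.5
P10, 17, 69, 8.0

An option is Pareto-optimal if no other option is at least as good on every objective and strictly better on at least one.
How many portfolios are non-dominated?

P1: dominated by P5 (max drawdown 24≤24, fees 53≤98, expected return 15.1≥8.3).
P2: dominated by P5 (max drawdown 24≤31, fees 53≤70, expected return 15.1≥7.7).
P3: dominated by P5 (max drawdown 24≤47, fees 53≤70, expected return 15.1≥11.9).
P4: dominated by P8 (max drawdown 17≤40, fees 11≤13, expected return 11.8≥8.7).
P5: not dominated (best expected return).
P6: not dominated (best fees).
P7: dominated by P2 (max drawdown 31≤41, fees 70≤88, expected return 7.7≥7.6).
P8: not dominated.
P9: dominated by P8 (max drawdown 17≤29, fees 11≤30, expected return 11.8≥10.5).
P10: dominated by P8 (max drawdown 17≤17, fees 11≤69, expected return 11.8≥8.0).
Pareto-optimal: P5, P6, P8 → 3.

3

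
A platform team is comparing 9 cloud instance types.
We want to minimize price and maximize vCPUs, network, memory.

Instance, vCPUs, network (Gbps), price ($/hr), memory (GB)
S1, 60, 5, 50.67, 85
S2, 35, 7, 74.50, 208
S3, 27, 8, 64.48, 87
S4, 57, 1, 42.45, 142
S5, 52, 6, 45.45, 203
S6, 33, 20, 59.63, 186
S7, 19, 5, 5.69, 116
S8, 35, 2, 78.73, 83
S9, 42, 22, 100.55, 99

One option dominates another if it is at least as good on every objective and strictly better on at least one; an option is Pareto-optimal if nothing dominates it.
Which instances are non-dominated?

S1, S2, S4, S5, S6, S7, S9

S1: not dominated (best vCPUs).
S2: not dominated (best memory).
S3: dominated by S6 (vCPUs 33≥27, network 20≥8, price 59.63≤64.48, memory 186≥87).
S4: not dominated.
S5: not dominated.
S6: not dominated.
S7: not dominated (best price).
S8: dominated by S1 (vCPUs 60≥35, network 5≥2, price 50.67≤78.73, memory 85≥83).
S9: not dominated (best network).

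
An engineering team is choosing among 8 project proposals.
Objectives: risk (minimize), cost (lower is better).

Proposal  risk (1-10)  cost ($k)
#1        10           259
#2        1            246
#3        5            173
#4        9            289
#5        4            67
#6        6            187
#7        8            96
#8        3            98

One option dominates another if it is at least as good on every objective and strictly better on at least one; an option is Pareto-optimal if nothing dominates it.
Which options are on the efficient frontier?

#1: dominated by #2 (risk 1≤10, cost 246≤259).
#2: not dominated (best risk).
#3: dominated by #5 (risk 4≤5, cost 67≤173).
#4: dominated by #2 (risk 1≤9, cost 246≤289).
#5: not dominated (best cost).
#6: dominated by #3 (risk 5≤6, cost 173≤187).
#7: dominated by #5 (risk 4≤8, cost 67≤96).
#8: not dominated.

#2, #5, #8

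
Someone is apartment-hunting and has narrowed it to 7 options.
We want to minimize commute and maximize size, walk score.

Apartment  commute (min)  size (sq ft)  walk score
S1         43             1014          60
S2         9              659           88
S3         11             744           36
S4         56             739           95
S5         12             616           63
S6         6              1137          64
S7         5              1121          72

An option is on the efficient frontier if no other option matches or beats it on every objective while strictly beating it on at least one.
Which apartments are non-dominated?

S2, S4, S6, S7

S1: dominated by S6 (commute 6≤43, size 1137≥1014, walk score 64≥60).
S2: not dominated.
S3: dominated by S6 (commute 6≤11, size 1137≥744, walk score 64≥36).
S4: not dominated (best walk score).
S5: dominated by S2 (commute 9≤12, size 659≥616, walk score 88≥63).
S6: not dominated (best size).
S7: not dominated (best commute).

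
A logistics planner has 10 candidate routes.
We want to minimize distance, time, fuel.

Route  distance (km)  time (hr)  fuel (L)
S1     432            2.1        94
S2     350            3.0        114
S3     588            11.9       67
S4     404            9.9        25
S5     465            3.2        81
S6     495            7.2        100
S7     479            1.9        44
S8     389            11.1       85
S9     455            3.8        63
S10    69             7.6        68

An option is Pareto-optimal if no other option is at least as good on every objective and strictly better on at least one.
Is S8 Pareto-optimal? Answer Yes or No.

S10 vs S8: distance 69≤389, time 7.6≤11.1, fuel 68≤85 — S10 is at least as good on every objective and strictly better on at least one, so S10 dominates S8.

No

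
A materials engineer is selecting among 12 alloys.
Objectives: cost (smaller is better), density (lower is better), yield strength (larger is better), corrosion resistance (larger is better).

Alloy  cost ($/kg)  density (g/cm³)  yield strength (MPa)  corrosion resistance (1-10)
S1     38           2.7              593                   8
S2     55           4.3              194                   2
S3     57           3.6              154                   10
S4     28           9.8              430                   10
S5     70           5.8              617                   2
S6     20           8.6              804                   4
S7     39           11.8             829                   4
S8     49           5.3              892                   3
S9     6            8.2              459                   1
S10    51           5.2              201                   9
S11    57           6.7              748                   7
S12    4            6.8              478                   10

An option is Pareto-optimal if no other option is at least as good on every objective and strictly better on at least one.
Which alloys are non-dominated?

S1: not dominated (best density).
S2: dominated by S1 (cost 38≤55, density 2.7≤4.3, yield strength 593≥194, corrosion resistance 8≥2).
S3: not dominated.
S4: dominated by S12 (cost 4≤28, density 6.8≤9.8, yield strength 478≥430, corrosion resistance 10≥10).
S5: dominated by S8 (cost 49≤70, density 5.3≤5.8, yield strength 892≥617, corrosion resistance 3≥2).
S6: not dominated.
S7: not dominated.
S8: not dominated (best yield strength).
S9: dominated by S12 (cost 4≤6, density 6.8≤8.2, yield strength 478≥459, corrosion resistance 10≥1).
S10: not dominated.
S11: not dominated.
S12: not dominated (best cost).

S1, S3, S6, S7, S8, S10, S11, S12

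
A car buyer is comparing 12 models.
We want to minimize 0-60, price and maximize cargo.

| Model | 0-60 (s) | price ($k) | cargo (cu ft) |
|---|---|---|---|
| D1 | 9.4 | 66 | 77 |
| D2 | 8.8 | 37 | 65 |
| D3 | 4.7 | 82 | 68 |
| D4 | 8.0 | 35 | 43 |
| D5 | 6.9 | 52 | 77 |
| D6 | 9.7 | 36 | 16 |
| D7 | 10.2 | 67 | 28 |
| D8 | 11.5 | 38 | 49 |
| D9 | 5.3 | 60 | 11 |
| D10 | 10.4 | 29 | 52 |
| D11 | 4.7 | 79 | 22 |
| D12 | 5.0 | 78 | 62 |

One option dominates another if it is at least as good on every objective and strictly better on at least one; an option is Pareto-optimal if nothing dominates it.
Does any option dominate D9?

No

D1: worse on 0-60 (9.4 vs 5.3).
D2: worse on 0-60 (8.8 vs 5.3).
D3: worse on price (82 vs 60).
D4: worse on 0-60 (8.0 vs 5.3).
D5: worse on 0-60 (6.9 vs 5.3).
D6: worse on 0-60 (9.7 vs 5.3).
D7: worse on 0-60 (10.2 vs 5.3).
D8: worse on 0-60 (11.5 vs 5.3).
D10: worse on 0-60 (10.4 vs 5.3).
D11: worse on price (79 vs 60).
D12: worse on price (78 vs 60).
No option is at least as good as D9 on every objective and strictly better on one.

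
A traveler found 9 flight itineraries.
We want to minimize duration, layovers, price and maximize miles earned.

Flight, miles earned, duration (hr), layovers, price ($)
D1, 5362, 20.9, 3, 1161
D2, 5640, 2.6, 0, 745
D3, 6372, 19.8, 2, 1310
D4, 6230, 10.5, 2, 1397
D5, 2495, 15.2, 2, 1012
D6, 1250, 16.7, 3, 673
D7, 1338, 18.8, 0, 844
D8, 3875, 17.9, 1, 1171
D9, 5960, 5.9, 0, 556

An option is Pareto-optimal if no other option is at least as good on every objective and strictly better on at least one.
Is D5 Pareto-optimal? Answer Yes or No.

D2 vs D5: miles earned 5640≥2495, duration 2.6≤15.2, layovers 0≤2, price 745≤1012 — D2 is at least as good on every objective and strictly better on at least one, so D2 dominates D5.

No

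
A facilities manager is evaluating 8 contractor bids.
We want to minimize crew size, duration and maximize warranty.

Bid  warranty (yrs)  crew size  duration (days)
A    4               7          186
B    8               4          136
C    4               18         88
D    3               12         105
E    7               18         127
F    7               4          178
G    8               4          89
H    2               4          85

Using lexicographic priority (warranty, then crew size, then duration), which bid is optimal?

First maximize warranty: best is 8, kept {B, G}.
Then minimize crew size: best is 4, kept {B, G}.
Then minimize duration: best is 89, kept {G}.

G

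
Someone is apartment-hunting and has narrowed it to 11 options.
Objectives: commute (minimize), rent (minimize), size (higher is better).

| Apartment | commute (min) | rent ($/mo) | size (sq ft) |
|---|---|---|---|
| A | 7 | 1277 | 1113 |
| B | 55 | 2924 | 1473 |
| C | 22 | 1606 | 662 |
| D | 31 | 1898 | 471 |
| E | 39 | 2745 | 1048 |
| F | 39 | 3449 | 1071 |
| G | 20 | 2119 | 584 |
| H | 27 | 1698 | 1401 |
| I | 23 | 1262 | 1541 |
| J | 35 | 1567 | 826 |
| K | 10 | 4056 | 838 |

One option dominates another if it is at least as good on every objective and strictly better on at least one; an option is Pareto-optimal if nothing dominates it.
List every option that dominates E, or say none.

A: commute 7≤39, rent 1277≤2745, size 1113≥1048 — dominates E.
H: commute 27≤39, rent 1698≤2745, size 1401≥1048 — dominates E.
I: commute 23≤39, rent 1262≤2745, size 1541≥1048 — dominates E.
Others (B, C, D, F, G, J, K) are each worse than E on at least one objective.

A, H, I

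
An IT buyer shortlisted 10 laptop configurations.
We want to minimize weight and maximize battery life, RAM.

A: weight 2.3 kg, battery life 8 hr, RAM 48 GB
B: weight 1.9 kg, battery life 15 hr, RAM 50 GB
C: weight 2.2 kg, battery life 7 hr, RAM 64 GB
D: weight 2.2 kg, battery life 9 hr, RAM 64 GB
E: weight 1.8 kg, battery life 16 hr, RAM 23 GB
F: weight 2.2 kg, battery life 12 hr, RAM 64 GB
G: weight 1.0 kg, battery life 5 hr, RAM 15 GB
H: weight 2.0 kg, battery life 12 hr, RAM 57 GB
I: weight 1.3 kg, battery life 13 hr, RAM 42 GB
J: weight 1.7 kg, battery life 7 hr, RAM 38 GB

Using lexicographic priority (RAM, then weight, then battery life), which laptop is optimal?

F

First maximize RAM: best is 64, kept {C, D, F}.
Then minimize weight: best is 2.2, kept {C, D, F}.
Then maximize battery life: best is 12, kept {F}.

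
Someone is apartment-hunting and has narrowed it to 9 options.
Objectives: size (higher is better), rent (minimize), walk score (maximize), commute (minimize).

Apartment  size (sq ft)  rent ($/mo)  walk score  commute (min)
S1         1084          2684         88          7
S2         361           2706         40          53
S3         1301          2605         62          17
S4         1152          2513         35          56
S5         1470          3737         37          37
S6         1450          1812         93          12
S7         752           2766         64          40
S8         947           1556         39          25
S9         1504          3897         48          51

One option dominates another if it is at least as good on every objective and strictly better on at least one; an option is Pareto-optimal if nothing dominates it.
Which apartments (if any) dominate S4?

S6

S6: size 1450≥1152, rent 1812≤2513, walk score 93≥35, commute 12≤56 — dominates S4.
Others (S1, S2, S3, S5, S7, S8, S9) are each worse than S4 on at least one objective.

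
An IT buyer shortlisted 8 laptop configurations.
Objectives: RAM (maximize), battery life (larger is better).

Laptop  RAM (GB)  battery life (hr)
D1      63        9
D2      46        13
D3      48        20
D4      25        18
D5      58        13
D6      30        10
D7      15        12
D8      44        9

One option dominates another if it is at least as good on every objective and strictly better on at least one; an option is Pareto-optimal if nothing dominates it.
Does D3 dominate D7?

D3 vs D7: RAM 48≥15, battery life 20≥12 — D3 is at least as good on every objective with at least one strict improvement.

Yes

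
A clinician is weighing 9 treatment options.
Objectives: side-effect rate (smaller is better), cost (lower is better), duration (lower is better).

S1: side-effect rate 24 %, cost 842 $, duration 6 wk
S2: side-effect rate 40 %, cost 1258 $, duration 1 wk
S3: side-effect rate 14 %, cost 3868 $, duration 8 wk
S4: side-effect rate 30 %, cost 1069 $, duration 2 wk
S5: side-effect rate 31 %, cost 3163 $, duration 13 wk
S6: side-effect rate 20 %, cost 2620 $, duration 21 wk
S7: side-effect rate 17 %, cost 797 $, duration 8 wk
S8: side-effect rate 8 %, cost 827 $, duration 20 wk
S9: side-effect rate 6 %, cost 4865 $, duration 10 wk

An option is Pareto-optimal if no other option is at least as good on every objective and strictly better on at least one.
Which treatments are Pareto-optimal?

S1, S2, S3, S4, S7, S8, S9

S1: not dominated.
S2: not dominated (best duration).
S3: not dominated.
S4: not dominated.
S5: dominated by S1 (side-effect rate 24≤31, cost 842≤3163, duration 6≤13).
S6: dominated by S7 (side-effect rate 17≤20, cost 797≤2620, duration 8≤21).
S7: not dominated (best cost).
S8: not dominated.
S9: not dominated (best side-effect rate).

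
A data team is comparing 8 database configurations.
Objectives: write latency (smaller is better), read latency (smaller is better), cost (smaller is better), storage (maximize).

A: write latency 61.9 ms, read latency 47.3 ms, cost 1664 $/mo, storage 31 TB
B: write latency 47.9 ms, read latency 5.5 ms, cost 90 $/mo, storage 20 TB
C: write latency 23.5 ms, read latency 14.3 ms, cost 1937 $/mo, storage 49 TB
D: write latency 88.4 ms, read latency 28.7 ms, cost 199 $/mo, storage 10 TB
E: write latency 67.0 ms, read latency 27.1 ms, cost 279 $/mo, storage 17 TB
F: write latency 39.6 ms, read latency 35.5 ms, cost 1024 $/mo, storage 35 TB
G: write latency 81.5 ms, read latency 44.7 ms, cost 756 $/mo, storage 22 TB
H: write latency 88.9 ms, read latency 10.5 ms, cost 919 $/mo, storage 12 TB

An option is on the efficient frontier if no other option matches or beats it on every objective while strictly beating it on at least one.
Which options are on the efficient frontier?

B, C, F, G

A: dominated by F (write latency 39.6≤61.9, read latency 35.5≤47.3, cost 1024≤1664, storage 35≥31).
B: not dominated (best read latency).
C: not dominated (best write latency).
D: dominated by B (write latency 47.9≤88.4, read latency 5.5≤28.7, cost 90≤199, storage 20≥10).
E: dominated by B (write latency 47.9≤67.0, read latency 5.5≤27.1, cost 90≤279, storage 20≥17).
F: not dominated.
G: not dominated.
H: dominated by B (write latency 47.9≤88.9, read latency 5.5≤10.5, cost 90≤919, storage 20≥12).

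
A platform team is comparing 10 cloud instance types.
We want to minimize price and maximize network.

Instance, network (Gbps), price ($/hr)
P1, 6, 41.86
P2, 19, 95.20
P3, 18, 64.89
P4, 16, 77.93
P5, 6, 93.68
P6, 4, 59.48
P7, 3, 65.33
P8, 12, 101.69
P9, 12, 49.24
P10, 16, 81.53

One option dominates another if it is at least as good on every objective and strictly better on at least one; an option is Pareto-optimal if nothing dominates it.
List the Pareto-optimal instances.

P1: not dominated (best price).
P2: not dominated (best network).
P3: not dominated.
P4: dominated by P3 (network 18≥16, price 64.89≤77.93).
P5: dominated by P1 (network 6≥6, price 41.86≤93.68).
P6: dominated by P1 (network 6≥4, price 41.86≤59.48).
P7: dominated by P1 (network 6≥3, price 41.86≤65.33).
P8: dominated by P2 (network 19≥12, price 95.20≤101.69).
P9: not dominated.
P10: dominated by P3 (network 18≥16, price 64.89≤81.53).

P1, P2, P3, P9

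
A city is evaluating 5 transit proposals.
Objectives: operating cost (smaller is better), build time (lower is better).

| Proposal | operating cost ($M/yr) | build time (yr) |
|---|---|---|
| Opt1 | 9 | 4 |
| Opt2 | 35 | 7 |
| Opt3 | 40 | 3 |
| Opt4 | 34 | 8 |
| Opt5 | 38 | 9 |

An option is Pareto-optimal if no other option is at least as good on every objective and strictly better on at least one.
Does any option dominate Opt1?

No

Opt2: worse on operating cost (35 vs 9).
Opt3: worse on operating cost (40 vs 9).
Opt4: worse on operating cost (34 vs 9).
Opt5: worse on operating cost (38 vs 9).
No option is at least as good as Opt1 on every objective and strictly better on one.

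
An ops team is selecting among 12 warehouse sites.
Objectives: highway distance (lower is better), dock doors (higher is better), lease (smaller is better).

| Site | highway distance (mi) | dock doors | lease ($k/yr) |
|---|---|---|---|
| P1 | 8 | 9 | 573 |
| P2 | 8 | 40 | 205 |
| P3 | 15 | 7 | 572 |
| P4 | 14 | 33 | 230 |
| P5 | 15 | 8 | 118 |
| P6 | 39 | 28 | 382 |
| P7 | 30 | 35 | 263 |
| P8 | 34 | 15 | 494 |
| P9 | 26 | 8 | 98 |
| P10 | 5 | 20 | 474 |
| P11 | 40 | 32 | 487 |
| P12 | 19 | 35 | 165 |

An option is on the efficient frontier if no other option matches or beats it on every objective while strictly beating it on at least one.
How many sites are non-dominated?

P1: dominated by P2 (highway distance 8≤8, dock doors 40≥9, lease 205≤573).
P2: not dominated (best dock doors).
P3: dominated by P2 (highway distance 8≤15, dock doors 40≥7, lease 205≤572).
P4: dominated by P2 (highway distance 8≤14, dock doors 40≥33, lease 205≤230).
P5: not dominated.
P6: dominated by P2 (highway distance 8≤39, dock doors 40≥28, lease 205≤382).
P7: dominated by P2 (highway distance 8≤30, dock doors 40≥35, lease 205≤263).
P8: dominated by P2 (highway distance 8≤34, dock doors 40≥15, lease 205≤494).
P9: not dominated (best lease).
P10: not dominated (best highway distance).
P11: dominated by P2 (highway distance 8≤40, dock doors 40≥32, lease 205≤487).
P12: not dominated.
Pareto-optimal: P2, P5, P9, P10, P12 → 5.

5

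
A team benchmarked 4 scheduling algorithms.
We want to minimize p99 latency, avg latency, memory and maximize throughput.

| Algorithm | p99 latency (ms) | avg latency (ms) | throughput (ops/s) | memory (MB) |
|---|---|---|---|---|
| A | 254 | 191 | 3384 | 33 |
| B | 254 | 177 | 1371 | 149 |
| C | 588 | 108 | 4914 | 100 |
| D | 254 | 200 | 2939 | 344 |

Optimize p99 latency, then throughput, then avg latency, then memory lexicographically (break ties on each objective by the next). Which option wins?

First minimize p99 latency: best is 254, kept {A, B, D}.
Then maximize throughput: best is 3384, kept {A}.

A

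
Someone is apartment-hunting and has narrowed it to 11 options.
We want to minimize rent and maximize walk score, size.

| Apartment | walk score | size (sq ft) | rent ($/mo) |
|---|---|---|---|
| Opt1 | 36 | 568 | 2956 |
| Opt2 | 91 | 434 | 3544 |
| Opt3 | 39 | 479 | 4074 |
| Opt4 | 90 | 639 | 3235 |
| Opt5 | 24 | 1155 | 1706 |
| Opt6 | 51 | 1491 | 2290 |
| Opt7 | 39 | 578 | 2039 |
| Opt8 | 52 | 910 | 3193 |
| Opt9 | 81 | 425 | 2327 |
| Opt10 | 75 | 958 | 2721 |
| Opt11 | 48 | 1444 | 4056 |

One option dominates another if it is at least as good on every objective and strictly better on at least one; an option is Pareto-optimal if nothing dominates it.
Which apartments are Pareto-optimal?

Opt1: dominated by Opt6 (walk score 51≥36, size 1491≥568, rent 2290≤2956).
Opt2: not dominated (best walk score).
Opt3: dominated by Opt4 (walk score 90≥39, size 639≥479, rent 3235≤4074).
Opt4: not dominated.
Opt5: not dominated (best rent).
Opt6: not dominated (best size).
Opt7: not dominated.
Opt8: dominated by Opt10 (walk score 75≥52, size 958≥910, rent 2721≤3193).
Opt9: not dominated.
Opt10: not dominated.
Opt11: dominated by Opt6 (walk score 51≥48, size 1491≥1444, rent 2290≤4056).

Opt2, Opt4, Opt5, Opt6, Opt7, Opt9, Opt10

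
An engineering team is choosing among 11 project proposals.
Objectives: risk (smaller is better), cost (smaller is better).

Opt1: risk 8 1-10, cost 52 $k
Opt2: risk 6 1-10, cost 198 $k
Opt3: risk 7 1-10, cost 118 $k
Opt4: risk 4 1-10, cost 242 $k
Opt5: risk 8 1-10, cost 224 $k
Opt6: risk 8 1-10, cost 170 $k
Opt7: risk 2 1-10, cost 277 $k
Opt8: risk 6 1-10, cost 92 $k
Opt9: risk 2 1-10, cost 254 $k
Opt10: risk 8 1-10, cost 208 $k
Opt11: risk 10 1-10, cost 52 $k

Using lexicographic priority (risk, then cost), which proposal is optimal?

First minimize risk: best is 2, kept {Opt7, Opt9}.
Then minimize cost: best is 254, kept {Opt9}.

Opt9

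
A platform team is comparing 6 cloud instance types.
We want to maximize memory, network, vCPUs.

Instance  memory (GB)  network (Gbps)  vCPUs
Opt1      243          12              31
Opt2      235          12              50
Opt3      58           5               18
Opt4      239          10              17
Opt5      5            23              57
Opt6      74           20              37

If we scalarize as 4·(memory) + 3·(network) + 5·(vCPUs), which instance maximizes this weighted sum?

Opt2

Opt1: 4·243 + 3·12 + 5·31 = 1163
Opt2: 4·235 + 3·12 + 5·50 = 1226
Opt3: 4·58 + 3·5 + 5·18 = 337
Opt4: 4·239 + 3·10 + 5·17 = 1071
Opt5: 4·5 + 3·23 + 5·57 = 374
Opt6: 4·74 + 3·20 + 5·37 = 541
Highest: Opt2 at 1226.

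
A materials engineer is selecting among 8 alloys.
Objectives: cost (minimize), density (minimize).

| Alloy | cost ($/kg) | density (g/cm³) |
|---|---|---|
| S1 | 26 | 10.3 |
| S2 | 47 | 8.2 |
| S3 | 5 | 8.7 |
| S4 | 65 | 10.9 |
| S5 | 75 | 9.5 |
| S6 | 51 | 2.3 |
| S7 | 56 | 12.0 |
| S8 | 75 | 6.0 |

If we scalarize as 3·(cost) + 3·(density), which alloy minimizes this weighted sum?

S1: 3·26 + 3·10.3 = 108.9
S2: 3·47 + 3·8.2 = 165.6
S3: 3·5 + 3·8.7 = 41.1
S4: 3·65 + 3·10.9 = 227.7
S5: 3·75 + 3·9.5 = 253.5
S6: 3·51 + 3·2.3 = 159.9
S7: 3·56 + 3·12.0 = 204.0
S8: 3·75 + 3·6.0 = 243.0
Lowest: S3 at 41.1.

S3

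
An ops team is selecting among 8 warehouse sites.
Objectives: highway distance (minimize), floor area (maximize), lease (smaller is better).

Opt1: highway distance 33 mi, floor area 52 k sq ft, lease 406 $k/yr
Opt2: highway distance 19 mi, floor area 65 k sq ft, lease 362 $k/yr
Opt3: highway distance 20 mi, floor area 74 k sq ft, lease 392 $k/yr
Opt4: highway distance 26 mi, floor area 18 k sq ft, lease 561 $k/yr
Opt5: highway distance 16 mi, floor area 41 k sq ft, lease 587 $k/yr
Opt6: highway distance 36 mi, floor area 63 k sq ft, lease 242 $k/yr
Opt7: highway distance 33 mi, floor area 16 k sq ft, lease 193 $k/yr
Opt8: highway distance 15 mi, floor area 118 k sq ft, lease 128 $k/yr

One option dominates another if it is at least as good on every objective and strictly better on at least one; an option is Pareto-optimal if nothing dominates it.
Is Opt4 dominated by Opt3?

Yes

Opt3 vs Opt4: highway distance 20≤26, floor area 74≥18, lease 392≤561 — Opt3 is at least as good on every objective with at least one strict improvement.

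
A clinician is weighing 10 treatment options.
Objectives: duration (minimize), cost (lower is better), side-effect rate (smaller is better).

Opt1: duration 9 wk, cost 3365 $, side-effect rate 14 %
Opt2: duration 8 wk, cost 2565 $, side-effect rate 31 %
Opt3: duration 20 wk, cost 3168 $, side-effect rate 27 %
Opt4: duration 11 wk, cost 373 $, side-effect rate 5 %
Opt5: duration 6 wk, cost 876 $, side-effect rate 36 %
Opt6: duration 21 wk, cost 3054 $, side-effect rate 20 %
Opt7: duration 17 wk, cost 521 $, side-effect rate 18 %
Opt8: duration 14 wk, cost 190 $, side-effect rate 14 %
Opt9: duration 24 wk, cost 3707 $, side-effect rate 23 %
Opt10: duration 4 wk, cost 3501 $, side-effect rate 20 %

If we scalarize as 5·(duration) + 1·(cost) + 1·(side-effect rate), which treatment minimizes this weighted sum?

Opt8

Opt1: 5·9 + 1·3365 + 1·14 = 3424
Opt2: 5·8 + 1·2565 + 1·31 = 2636
Opt3: 5·20 + 1·3168 + 1·27 = 3295
Opt4: 5·11 + 1·373 + 1·5 = 433
Opt5: 5·6 + 1·876 + 1·36 = 942
Opt6: 5·21 + 1·3054 + 1·20 = 3179
Opt7: 5·17 + 1·521 + 1·18 = 624
Opt8: 5·14 + 1·190 + 1·14 = 274
Opt9: 5·24 + 1·3707 + 1·23 = 3850
Opt10: 5·4 + 1·3501 + 1·20 = 3541
Lowest: Opt8 at 274.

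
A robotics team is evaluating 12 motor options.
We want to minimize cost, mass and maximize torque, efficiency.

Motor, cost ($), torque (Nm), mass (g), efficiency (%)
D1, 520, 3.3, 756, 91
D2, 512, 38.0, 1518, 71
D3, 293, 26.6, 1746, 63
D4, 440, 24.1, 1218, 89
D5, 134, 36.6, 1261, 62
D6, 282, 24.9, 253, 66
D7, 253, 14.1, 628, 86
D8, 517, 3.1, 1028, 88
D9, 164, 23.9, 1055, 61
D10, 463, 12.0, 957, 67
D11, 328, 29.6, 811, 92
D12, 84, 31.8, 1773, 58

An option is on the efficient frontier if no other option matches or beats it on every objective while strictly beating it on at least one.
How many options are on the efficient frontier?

9

D1: not dominated.
D2: not dominated (best torque).
D3: not dominated.
D4: dominated by D11 (cost 328≤440, torque 29.6≥24.1, mass 811≤1218, efficiency 92≥89).
D5: not dominated.
D6: not dominated (best mass).
D7: not dominated.
D8: dominated by D11 (cost 328≤517, torque 29.6≥3.1, mass 811≤1028, efficiency 92≥88).
D9: not dominated.
D10: dominated by D7 (cost 253≤463, torque 14.1≥12.0, mass 628≤957, efficiency 86≥67).
D11: not dominated (best efficiency).
D12: not dominated (best cost).
Pareto-optimal: D1, D2, D3, D5, D6, D7, D9, D11, D12 → 9.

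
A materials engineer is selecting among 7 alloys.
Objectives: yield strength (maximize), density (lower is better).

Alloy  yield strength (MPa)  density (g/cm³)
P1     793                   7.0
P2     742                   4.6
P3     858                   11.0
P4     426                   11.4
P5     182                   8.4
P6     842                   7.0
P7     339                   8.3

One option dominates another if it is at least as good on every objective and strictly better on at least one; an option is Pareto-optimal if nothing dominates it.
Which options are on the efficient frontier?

P1: dominated by P6 (yield strength 842≥793, density 7.0≤7.0).
P2: not dominated (best density).
P3: not dominated (best yield strength).
P4: dominated by P1 (yield strength 793≥426, density 7.0≤11.4).
P5: dominated by P1 (yield strength 793≥182, density 7.0≤8.4).
P6: not dominated.
P7: dominated by P1 (yield strength 793≥339, density 7.0≤8.3).

P2, P3, P6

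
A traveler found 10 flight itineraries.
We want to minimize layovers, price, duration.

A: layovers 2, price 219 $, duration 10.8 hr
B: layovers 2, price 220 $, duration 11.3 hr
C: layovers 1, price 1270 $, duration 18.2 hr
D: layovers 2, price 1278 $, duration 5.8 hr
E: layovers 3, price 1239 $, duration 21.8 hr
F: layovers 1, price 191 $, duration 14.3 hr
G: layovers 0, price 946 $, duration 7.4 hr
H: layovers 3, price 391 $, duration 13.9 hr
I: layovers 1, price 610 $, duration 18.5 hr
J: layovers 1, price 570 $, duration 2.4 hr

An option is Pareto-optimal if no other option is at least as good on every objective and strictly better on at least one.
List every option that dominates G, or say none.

none

A: worse on layovers (2 vs 0).
B: worse on layovers (2 vs 0).
C: worse on layovers (1 vs 0).
D: worse on layovers (2 vs 0).
E: worse on layovers (3 vs 0).
F: worse on layovers (1 vs 0).
H: worse on layovers (3 vs 0).
I: worse on layovers (1 vs 0).
J: worse on layovers (1 vs 0).
No option dominates G.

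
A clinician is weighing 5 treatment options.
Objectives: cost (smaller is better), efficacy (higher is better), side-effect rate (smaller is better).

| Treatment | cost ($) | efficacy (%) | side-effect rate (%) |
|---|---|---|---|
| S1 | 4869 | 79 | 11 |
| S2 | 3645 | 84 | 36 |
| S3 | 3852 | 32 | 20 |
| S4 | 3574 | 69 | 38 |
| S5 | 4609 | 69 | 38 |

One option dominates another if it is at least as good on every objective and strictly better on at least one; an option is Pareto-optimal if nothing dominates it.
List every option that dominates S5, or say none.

S2: cost 3645≤4609, efficacy 84≥69, side-effect rate 36≤38 — dominates S5.
S4: cost 3574≤4609, efficacy 69≥69, side-effect rate 38≤38 — dominates S5.
Others (S1, S3) are each worse than S5 on at least one objective.

S2, S4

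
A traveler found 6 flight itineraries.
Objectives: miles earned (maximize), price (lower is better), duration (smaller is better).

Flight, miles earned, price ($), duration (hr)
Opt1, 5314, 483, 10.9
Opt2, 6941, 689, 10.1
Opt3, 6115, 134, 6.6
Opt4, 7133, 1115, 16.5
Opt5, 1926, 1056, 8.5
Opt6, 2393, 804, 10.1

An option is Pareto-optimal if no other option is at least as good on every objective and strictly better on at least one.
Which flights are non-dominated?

Opt2, Opt3, Opt4

Opt1: dominated by Opt3 (miles earned 6115≥5314, price 134≤483, duration 6.6≤10.9).
Opt2: not dominated.
Opt3: not dominated (best price).
Opt4: not dominated (best miles earned).
Opt5: dominated by Opt3 (miles earned 6115≥1926, price 134≤1056, duration 6.6≤8.5).
Opt6: dominated by Opt2 (miles earned 6941≥2393, price 689≤804, duration 10.1≤10.1).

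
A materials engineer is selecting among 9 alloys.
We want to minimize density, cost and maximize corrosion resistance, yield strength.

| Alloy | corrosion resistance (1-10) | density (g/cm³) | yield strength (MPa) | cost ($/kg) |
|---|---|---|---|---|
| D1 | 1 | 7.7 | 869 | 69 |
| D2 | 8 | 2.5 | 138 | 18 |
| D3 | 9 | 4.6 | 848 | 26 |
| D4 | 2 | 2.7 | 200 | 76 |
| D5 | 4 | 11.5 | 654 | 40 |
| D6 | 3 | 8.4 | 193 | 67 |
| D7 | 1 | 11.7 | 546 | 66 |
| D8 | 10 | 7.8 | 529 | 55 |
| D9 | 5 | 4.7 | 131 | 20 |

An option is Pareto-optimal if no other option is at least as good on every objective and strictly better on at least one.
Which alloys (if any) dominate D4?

none

D1: worse on corrosion resistance (1 vs 2).
D2: worse on yield strength (138 vs 200).
D3: worse on density (4.6 vs 2.7).
D5: worse on density (11.5 vs 2.7).
D6: worse on density (8.4 vs 2.7).
D7: worse on corrosion resistance (1 vs 2).
D8: worse on density (7.8 vs 2.7).
D9: worse on density (4.7 vs 2.7).
No option dominates D4.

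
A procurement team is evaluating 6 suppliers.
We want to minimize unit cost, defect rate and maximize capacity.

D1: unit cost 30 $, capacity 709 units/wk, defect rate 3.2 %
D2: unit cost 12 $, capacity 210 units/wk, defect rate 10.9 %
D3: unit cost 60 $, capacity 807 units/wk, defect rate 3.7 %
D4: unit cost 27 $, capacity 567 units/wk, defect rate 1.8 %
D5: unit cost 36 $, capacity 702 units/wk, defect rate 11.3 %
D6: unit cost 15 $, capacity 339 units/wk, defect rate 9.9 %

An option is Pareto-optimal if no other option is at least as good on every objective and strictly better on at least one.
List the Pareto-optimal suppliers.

D1, D2, D3, D4, D6

D1: not dominated.
D2: not dominated (best unit cost).
D3: not dominated (best capacity).
D4: not dominated (best defect rate).
D5: dominated by D1 (unit cost 30≤36, capacity 709≥702, defect rate 3.2≤11.3).
D6: not dominated.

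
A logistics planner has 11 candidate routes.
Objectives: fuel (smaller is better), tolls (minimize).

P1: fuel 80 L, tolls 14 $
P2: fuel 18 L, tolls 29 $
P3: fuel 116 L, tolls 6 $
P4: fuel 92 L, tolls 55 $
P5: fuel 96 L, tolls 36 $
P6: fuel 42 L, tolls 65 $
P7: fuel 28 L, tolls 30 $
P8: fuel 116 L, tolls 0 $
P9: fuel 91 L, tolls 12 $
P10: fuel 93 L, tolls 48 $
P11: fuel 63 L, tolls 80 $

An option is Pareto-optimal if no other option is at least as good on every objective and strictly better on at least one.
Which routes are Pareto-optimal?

P1, P2, P8, P9

P1: not dominated.
P2: not dominated (best fuel).
P3: dominated by P8 (fuel 116≤116, tolls 0≤6).
P4: dominated by P1 (fuel 80≤92, tolls 14≤55).
P5: dominated by P1 (fuel 80≤96, tolls 14≤36).
P6: dominated by P2 (fuel 18≤42, tolls 29≤65).
P7: dominated by P2 (fuel 18≤28, tolls 29≤30).
P8: not dominated (best tolls).
P9: not dominated.
P10: dominated by P1 (fuel 80≤93, tolls 14≤48).
P11: dominated by P2 (fuel 18≤63, tolls 29≤80).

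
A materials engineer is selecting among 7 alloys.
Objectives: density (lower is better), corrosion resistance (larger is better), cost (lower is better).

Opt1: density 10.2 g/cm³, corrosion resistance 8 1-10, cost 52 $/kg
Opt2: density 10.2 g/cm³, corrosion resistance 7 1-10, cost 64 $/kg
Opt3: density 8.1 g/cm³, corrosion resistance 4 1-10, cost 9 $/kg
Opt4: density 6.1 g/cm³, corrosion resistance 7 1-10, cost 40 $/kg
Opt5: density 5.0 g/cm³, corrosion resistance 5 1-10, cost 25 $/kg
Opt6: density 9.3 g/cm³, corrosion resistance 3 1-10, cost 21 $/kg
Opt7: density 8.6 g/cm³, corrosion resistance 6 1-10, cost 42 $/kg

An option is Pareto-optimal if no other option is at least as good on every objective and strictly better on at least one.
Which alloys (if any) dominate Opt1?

none

Opt2: worse on corrosion resistance (7 vs 8).
Opt3: worse on corrosion resistance (4 vs 8).
Opt4: worse on corrosion resistance (7 vs 8).
Opt5: worse on corrosion resistance (5 vs 8).
Opt6: worse on corrosion resistance (3 vs 8).
Opt7: worse on corrosion resistance (6 vs 8).
No option dominates Opt1.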